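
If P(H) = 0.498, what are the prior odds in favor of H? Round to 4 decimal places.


Prior odds = P(H) / (1 - P(H))
= 0.498 / 0.502
= 0.992

0.992


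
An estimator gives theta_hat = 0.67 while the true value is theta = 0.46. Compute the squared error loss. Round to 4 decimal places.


The squared error loss is (theta_hat - theta)^2
= (0.67 - 0.46)^2
= (0.21)^2 = 0.0441

0.0441


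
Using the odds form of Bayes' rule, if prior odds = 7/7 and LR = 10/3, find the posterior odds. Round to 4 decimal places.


Bayes' rule in odds form: posterior odds = prior odds * LR
= (7 * 10) / (7 * 3)
= 70/21 = 3.3333

3.3333


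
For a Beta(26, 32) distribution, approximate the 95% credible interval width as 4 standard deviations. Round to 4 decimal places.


Variance of Beta(a,b) = ab / ((a+b)^2 * (a+b+1))
= 26*32 / ((58)^2 * 59)
= 0.0042
SD = sqrt(0.0042) = 0.0647
Width = 4 * SD = 0.259

0.259


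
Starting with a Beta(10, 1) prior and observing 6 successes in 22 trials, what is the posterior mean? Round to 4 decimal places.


Posterior parameters: alpha = 10 + 6 = 16
beta = 1 + 16 = 17
Posterior mean = alpha / (alpha + beta) = 16 / 33
= 0.4848

0.4848


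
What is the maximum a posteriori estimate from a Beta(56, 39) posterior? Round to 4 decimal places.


The MAP estimate equals the mode of the distribution.
Mode of Beta(a,b) = (a-1)/(a+b-2)
= 55/93
= 0.5914

0.5914


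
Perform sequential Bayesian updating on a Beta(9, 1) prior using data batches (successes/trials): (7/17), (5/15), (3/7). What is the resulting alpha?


Accumulate successes: 15
Posterior alpha = prior alpha + sum of successes
= 9 + 15 = 24

24


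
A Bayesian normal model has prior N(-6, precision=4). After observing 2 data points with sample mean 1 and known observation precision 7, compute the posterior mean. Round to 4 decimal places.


Posterior mean = (prior_precision * prior_mean + n * data_precision * data_mean) / (prior_precision + n * data_precision)
Numerator = 4*-6 + 2*7*1 = -10
Denominator = 4 + 2*7 = 18
Posterior mean = -0.5556

-0.5556


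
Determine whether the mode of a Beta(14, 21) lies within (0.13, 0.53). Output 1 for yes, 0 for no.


First find the mode: (a-1)/(a+b-2) = 0.3939
Is 0.3939 in (0.13, 0.53)? 1

1


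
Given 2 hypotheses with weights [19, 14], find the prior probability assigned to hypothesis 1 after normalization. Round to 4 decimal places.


To normalize, divide each weight by the sum of all weights.
Sum = 33
Prior(H1) = 19/33 = 0.5758

0.5758


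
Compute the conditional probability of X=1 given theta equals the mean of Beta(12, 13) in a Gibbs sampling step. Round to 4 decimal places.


Mean of Beta(12, 13) = 0.48
P(X=1 | theta=0.48) = 0.48

0.48


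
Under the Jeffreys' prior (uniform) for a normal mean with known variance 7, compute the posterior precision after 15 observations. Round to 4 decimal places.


Prior precision = 0 (flat prior).
Post. prec. = 0 + n/var = 15/7 = 2.1429

2.1429


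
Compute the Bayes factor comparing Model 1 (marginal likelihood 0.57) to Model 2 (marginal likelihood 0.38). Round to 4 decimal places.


BF12 = marginal likelihood of M1 / marginal likelihood of M2
= 0.57/0.38
= 1.5

1.5


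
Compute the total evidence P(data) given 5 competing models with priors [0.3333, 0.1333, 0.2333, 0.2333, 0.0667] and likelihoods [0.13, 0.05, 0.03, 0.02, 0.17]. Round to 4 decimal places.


Marginal likelihood = sum P(model_i) * P(data|model_i)
Model 1: 0.3333 * 0.13 = 0.0433
Model 2: 0.1333 * 0.05 = 0.0067
Model 3: 0.2333 * 0.03 = 0.007
Model 4: 0.2333 * 0.02 = 0.0047
Model 5: 0.0667 * 0.17 = 0.0113
Total = 0.073

0.073


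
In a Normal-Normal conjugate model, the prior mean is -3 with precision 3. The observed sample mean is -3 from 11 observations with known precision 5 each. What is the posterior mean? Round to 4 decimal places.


Posterior precision = tau0 + n*tau = 3 + 11*5 = 58
Posterior mean = (tau0*mu0 + n*tau*xbar) / posterior_precision
= (3*-3 + 11*5*-3) / 58
= -174 / 58 = -3.0

-3.0


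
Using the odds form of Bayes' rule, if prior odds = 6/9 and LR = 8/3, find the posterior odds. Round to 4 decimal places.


Bayes' rule in odds form: posterior odds = prior odds * LR
= (6 * 8) / (9 * 3)
= 48/27 = 1.7778

1.7778


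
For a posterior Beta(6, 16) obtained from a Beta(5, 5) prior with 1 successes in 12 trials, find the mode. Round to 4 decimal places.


Mode = (alpha - 1) / (alpha + beta - 2)
= 5 / 20
= 0.25

0.25


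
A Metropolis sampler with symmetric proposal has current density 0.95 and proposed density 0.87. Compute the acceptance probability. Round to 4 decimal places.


For symmetric proposals, acceptance = min(1, pi(x*)/pi(x))
= min(1, 0.87/0.95)
= min(1, 0.9158) = 0.9158

0.9158


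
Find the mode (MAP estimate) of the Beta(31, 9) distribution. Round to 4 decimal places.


For Beta(a,b) with a,b > 1:
Mode = (a-1)/(a+b-2) = (31-1)/(40-2)
= 30/38 = 0.7895

0.7895


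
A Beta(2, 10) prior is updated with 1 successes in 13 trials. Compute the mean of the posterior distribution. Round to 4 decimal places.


After update: Beta(3, 22)
Mean = 3 / (3 + 22) = 3 / 25
= 0.12

0.12


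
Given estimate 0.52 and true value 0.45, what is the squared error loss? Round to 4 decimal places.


Squared error = (estimate - true)^2
Difference = 0.07
Loss = 0.07^2 = 0.0049

0.0049


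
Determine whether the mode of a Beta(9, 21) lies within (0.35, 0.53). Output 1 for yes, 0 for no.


First find the mode: (a-1)/(a+b-2) = 0.2857
Is 0.2857 in (0.35, 0.53)? 0

0


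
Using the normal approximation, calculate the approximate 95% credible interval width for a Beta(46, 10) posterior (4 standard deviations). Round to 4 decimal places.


Var(Beta) = 46*10/(56^2 * 57) = 0.0026
SD = 0.0507
Width ~ 4*SD = 0.2029

0.2029


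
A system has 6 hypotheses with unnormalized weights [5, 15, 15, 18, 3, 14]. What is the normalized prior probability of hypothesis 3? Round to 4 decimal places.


The normalized prior is the weight divided by the total.
Total weight = 70
P(H3) = 15 / 70 = 0.2143

0.2143


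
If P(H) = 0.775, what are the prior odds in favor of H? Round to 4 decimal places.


Prior odds = P(H) / (1 - P(H))
= 0.775 / 0.225
= 3.4444

3.4444


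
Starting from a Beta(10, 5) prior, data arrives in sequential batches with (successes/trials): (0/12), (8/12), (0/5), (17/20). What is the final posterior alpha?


In sequential Bayesian updating, we sum all successes.
Total successes = 25
Final alpha = 10 + 25 = 35

35


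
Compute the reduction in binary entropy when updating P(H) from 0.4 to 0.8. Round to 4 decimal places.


H_before = -p*log2(p) - (1-p)*log2(1-p) for p=0.4: 0.971
H_after for p=0.8: 0.7219
Reduction = 0.971 - 0.7219 = 0.249

0.249


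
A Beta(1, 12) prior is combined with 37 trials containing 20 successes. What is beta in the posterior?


In conjugate updating:
beta_posterior = beta_prior + (n - k)
= 12 + (37 - 20)
= 12 + 17 = 29

29


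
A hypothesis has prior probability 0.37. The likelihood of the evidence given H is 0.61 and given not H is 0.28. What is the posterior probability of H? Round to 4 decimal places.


Using Bayes' theorem:
P(E) = 0.37 * 0.61 + 0.63 * 0.28
P(E) = 0.4021
P(H|E) = (0.37 * 0.61) / 0.4021 = 0.5613

0.5613


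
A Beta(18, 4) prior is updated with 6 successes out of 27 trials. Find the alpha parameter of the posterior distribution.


In the Beta-Binomial conjugate update:
alpha_post = alpha_prior + successes
= 18 + 6
= 24

24


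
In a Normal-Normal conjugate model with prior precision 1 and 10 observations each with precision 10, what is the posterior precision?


Posterior precision = prior precision + n * observation precision
= 1 + 10 * 10
= 1 + 100 = 101

101


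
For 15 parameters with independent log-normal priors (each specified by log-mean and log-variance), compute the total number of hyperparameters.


A log-normal prior has 2 hyperparameters per parameter.
Total = 15 * 2 = 30

30


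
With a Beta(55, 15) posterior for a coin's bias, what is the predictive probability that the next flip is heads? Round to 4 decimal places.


The predictive probability equals the posterior mean.
P(next = heads) = alpha / (alpha + beta)
= 55 / 70 = 0.7857

0.7857


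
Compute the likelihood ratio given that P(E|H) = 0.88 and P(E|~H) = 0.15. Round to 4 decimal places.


LR = P(E|H) / P(E|~H)
= 0.88 / 0.15 = 5.8667

5.8667


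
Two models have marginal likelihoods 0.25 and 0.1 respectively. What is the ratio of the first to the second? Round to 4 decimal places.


Evidence ratio = 0.25 / 0.1
= 2.5

2.5


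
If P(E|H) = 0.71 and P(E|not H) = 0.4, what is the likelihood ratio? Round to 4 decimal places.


Likelihood ratio = P(E|H) / P(E|not H)
= 0.71 / 0.4
= 1.775

1.775


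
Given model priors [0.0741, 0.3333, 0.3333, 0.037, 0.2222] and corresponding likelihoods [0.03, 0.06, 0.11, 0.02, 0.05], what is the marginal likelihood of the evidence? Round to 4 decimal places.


P(E) = sum_i P(M_i) P(E|M_i)
= 0.0022 + 0.02 + 0.0367 + 0.0007 + 0.0111
= 0.0707

0.0707


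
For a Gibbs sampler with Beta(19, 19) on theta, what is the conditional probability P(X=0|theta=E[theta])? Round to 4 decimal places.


E[theta] = 19/(19+19) = 0.5
P(X=0|theta) = 1 - theta = 0.5

0.5


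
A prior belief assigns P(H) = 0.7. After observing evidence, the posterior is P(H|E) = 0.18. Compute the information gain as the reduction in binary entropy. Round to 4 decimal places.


H(prior) = -0.7*log2(0.7) - 0.3*log2(0.3)
= 0.8813
H(post) = -0.18*log2(0.18) - 0.82*log2(0.82)
= 0.6801
IG = 0.8813 - 0.6801 = 0.2012

0.2012


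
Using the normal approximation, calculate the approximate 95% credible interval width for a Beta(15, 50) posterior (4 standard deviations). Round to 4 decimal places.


Var(Beta) = 15*50/(65^2 * 66) = 0.0027
SD = 0.0519
Width ~ 4*SD = 0.2074

0.2074


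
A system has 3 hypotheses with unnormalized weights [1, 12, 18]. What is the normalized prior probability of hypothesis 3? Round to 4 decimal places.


The normalized prior is the weight divided by the total.
Total weight = 31
P(H3) = 18 / 31 = 0.5806

0.5806


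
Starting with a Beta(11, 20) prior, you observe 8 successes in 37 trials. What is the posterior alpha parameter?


For a Beta-Binomial conjugate model:
Posterior alpha = prior alpha + number of successes
= 11 + 8 = 19

19


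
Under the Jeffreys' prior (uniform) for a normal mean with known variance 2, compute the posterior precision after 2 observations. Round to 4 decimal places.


Prior precision = 0 (flat prior).
Post. prec. = 0 + n/var = 2/2 = 1.0

1.0


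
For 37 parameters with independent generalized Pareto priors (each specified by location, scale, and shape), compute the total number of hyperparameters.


A generalized Pareto prior has 3 hyperparameters per parameter.
Total = 37 * 3 = 111

111


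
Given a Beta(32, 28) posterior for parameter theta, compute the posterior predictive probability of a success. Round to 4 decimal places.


For a Beta-Bernoulli model, the predictive probability is the mean:
P(success) = 32/(32+28) = 32/60 = 0.5333

0.5333


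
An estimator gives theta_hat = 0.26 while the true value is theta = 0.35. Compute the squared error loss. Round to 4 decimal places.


The squared error loss is (theta_hat - theta)^2
= (0.26 - 0.35)^2
= (-0.09)^2 = 0.0081

0.0081


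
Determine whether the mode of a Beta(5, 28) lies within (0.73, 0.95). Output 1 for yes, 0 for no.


First find the mode: (a-1)/(a+b-2) = 0.129
Is 0.129 in (0.73, 0.95)? 0

0


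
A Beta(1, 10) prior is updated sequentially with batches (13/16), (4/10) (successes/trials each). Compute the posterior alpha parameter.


Sequential conjugate updating is equivalent to a single batch update.
Total successes across all batches = 17
alpha_posterior = alpha_prior + total_successes = 1 + 17
= 18

18


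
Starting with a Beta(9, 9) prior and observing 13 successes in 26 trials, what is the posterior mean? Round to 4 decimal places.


Posterior parameters: alpha = 9 + 13 = 22
beta = 9 + 13 = 22
Posterior mean = alpha / (alpha + beta) = 22 / 44
= 0.5

0.5


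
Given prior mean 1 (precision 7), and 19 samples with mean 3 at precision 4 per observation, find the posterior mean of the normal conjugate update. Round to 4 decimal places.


The posterior mean is a precision-weighted average of prior and data.
Post. prec. = 7 + 76 = 83
Post. mean = (7 + 228)/83 = 235/83 = 2.8313

2.8313


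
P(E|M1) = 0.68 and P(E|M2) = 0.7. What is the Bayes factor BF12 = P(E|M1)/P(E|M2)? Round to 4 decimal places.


Bayes factor BF12 = P(E|M1) / P(E|M2)
= 0.68 / 0.7
= 0.9714

0.9714


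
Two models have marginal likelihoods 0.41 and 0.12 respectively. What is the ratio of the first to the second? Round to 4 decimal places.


Evidence ratio = 0.41 / 0.12
= 3.4167

3.4167


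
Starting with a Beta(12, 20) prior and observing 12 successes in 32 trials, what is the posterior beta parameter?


Posterior beta = prior beta + failures
Failures = 32 - 12 = 20
beta_post = 20 + 20 = 40

40


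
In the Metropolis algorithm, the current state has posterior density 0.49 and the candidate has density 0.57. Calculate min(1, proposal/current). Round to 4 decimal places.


Ratio = 0.57/0.49 = 1.1633
Acceptance probability = min(1, 1.1633)
= 1.0

1.0


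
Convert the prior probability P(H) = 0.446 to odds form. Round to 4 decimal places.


P(not H) = 1 - 0.446 = 0.554
Odds = 0.446 / 0.554 = 0.8051

0.8051


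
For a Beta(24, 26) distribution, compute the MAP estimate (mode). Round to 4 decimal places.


MAP = mode = (a-1)/(a+b-2)
= (24-1)/(24+26-2)
= 23/48 = 0.4792

0.4792


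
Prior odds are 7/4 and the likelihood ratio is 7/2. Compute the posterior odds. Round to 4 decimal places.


Posterior odds = prior odds * likelihood ratio
= (7/4) * (7/2)
= 49 / 8
= 6.125

6.125


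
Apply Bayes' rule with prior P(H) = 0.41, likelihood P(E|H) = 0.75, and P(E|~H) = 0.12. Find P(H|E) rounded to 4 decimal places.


Step 1: Compute marginal P(E) = P(E|H)P(H) + P(E|~H)P(~H)
= 0.75*0.41 + 0.12*0.59 = 0.3783
Step 2: P(H|E) = P(E|H)P(H)/P(E) = 0.3075/0.3783
= 0.8128

0.8128


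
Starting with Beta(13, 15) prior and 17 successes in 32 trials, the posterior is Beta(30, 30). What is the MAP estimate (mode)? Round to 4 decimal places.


The mode of Beta(a, b) when a > 1 and b > 1 is (a-1)/(a+b-2)
= (30 - 1) / (30 + 30 - 2)
= 29 / 58
= 0.5

0.5


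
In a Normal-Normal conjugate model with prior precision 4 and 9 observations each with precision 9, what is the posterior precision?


Posterior precision = prior precision + n * observation precision
= 4 + 9 * 9
= 4 + 81 = 85

85


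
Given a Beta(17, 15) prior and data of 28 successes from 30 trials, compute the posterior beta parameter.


Number of failures = 30 - 28 = 2
Posterior beta = 15 + 2 = 17

17


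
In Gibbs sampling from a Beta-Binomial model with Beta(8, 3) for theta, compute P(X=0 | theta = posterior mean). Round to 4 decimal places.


Posterior mean = alpha/(alpha+beta) = 8/11 = 0.7273
P(X=0|theta=mean) = 1 - theta = 0.2727

0.2727


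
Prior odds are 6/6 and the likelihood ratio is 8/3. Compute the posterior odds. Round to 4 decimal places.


Posterior odds = prior odds * likelihood ratio
= (6/6) * (8/3)
= 48 / 18
= 2.6667

2.6667


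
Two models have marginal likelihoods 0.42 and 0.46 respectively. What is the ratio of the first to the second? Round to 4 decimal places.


Evidence ratio = 0.42 / 0.46
= 0.913

0.913


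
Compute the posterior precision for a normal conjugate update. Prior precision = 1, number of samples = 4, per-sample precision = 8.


tau_post = tau_0 + n * tau
= 1 + 4 * 8 = 33

33


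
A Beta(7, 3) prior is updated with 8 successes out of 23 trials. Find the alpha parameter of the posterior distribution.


In the Beta-Binomial conjugate update:
alpha_post = alpha_prior + successes
= 7 + 8
= 15

15


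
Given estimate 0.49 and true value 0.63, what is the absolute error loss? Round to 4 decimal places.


Absolute error = |estimate - true|
= |-0.14| = 0.14

0.14


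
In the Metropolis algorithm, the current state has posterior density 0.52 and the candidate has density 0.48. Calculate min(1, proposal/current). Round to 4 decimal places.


Ratio = 0.48/0.52 = 0.9231
Acceptance probability = min(1, 0.9231)
= 0.9231

0.9231


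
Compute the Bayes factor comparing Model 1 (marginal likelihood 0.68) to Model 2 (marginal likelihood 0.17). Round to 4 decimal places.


BF12 = marginal likelihood of M1 / marginal likelihood of M2
= 0.68/0.17
= 4.0

4.0


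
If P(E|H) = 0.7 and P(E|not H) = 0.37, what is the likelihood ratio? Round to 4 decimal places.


Likelihood ratio = P(E|H) / P(E|not H)
= 0.7 / 0.37
= 1.8919

1.8919


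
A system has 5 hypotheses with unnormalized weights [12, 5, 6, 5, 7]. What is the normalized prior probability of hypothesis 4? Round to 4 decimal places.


The normalized prior is the weight divided by the total.
Total weight = 35
P(H4) = 5 / 35 = 0.1429

0.1429


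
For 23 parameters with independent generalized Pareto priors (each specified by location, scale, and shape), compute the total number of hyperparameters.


A generalized Pareto prior has 3 hyperparameters per parameter.
Total = 23 * 3 = 69

69


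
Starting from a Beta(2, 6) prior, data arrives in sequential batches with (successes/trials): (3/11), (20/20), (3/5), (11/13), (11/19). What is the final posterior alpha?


In sequential Bayesian updating, we sum all successes.
Total successes = 48
Final alpha = 2 + 48 = 50

50


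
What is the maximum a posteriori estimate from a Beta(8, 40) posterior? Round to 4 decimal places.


The MAP estimate equals the mode of the distribution.
Mode of Beta(a,b) = (a-1)/(a+b-2)
= 7/46
= 0.1522

0.1522


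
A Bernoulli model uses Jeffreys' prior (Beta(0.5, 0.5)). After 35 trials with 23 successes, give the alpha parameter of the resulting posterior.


Posterior = Beta(prior_alpha + successes, prior_beta + failures)
= Beta(0.5 + 23, 0.5 + 12)
Posterior alpha = 0.5 + k = 0.5 + 23 = 23.5

23.5


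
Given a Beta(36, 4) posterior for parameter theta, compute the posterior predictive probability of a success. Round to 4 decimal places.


For a Beta-Bernoulli model, the predictive probability is the mean:
P(success) = 36/(36+4) = 36/40 = 0.9

0.9


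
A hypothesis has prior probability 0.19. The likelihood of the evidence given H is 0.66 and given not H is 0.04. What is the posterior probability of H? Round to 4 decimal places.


Using Bayes' theorem:
P(E) = 0.19 * 0.66 + 0.81 * 0.04
P(E) = 0.1578
P(H|E) = (0.19 * 0.66) / 0.1578 = 0.7947

0.7947


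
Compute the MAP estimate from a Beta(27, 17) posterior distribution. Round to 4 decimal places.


MAP = mode of Beta distribution
= (alpha - 1)/(alpha + beta - 2)
= (27-1)/(27+17-2)
= 26/42 = 0.619

0.619


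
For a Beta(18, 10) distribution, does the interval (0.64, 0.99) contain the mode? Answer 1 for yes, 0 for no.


Mode of Beta(a,b) = (a-1)/(a+b-2)
= (18-1)/(18+10-2) = 0.6538
Check: 0.64 <= 0.6538 <= 0.99?
Result: 1

1


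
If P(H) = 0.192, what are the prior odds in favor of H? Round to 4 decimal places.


Prior odds = P(H) / (1 - P(H))
= 0.192 / 0.808
= 0.2376

0.2376


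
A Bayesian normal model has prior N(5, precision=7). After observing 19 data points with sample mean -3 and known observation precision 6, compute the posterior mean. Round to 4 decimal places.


Posterior mean = (prior_precision * prior_mean + n * data_precision * data_mean) / (prior_precision + n * data_precision)
Numerator = 7*5 + 19*6*-3 = -307
Denominator = 7 + 19*6 = 121
Posterior mean = -2.5372

-2.5372


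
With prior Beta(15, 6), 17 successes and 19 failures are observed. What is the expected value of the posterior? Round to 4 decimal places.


Posterior = Beta(32, 25)
E[theta] = alpha/(alpha+beta)
= 32/57 = 0.5614

0.5614


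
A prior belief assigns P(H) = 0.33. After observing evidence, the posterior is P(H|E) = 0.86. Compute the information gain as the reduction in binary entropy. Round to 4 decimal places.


H(prior) = -0.33*log2(0.33) - 0.67*log2(0.67)
= 0.9149
H(post) = -0.86*log2(0.86) - 0.14*log2(0.14)
= 0.5842
IG = 0.9149 - 0.5842 = 0.3307

0.3307


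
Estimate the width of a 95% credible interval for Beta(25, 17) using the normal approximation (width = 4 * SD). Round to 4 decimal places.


For Beta(a,b): Var = ab/((a+b)^2(a+b+1))
Var = 0.0056, SD = 0.0749
Approximate 95% CI width = 4 * 0.0749 = 0.2994

0.2994


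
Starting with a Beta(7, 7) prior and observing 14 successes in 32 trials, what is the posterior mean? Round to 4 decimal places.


Posterior parameters: alpha = 7 + 14 = 21
beta = 7 + 18 = 25
Posterior mean = alpha / (alpha + beta) = 21 / 46
= 0.4565

0.4565


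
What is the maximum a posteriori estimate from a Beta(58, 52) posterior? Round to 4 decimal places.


The MAP estimate equals the mode of the distribution.
Mode of Beta(a,b) = (a-1)/(a+b-2)
= 57/108
= 0.5278

0.5278


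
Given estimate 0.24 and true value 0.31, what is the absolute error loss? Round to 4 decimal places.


Absolute error = |estimate - true|
= |-0.07| = 0.07

0.07


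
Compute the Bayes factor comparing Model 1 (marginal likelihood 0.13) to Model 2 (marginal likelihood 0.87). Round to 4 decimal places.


BF12 = marginal likelihood of M1 / marginal likelihood of M2
= 0.13/0.87
= 0.1494

0.1494


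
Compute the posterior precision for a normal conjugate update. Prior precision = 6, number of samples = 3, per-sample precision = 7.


tau_post = tau_0 + n * tau
= 6 + 3 * 7 = 27

27


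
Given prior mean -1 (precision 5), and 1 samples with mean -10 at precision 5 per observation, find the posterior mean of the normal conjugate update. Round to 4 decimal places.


The posterior mean is a precision-weighted average of prior and data.
Post. prec. = 5 + 5 = 10
Post. mean = (-5 + -50)/10 = -55/10 = -5.5

-5.5


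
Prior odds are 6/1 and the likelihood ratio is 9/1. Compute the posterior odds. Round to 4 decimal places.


Posterior odds = prior odds * likelihood ratio
= (6/1) * (9/1)
= 54 / 1
= 54.0

54.0


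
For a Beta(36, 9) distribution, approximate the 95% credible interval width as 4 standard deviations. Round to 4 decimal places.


Variance of Beta(a,b) = ab / ((a+b)^2 * (a+b+1))
= 36*9 / ((45)^2 * 46)
= 0.0035
SD = sqrt(0.0035) = 0.059
Width = 4 * SD = 0.2359

0.2359


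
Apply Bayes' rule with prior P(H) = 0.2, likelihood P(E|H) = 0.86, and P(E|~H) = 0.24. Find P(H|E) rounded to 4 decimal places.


Step 1: Compute marginal P(E) = P(E|H)P(H) + P(E|~H)P(~H)
= 0.86*0.2 + 0.24*0.8 = 0.364
Step 2: P(H|E) = P(E|H)P(H)/P(E) = 0.172/0.364
= 0.4725

0.4725


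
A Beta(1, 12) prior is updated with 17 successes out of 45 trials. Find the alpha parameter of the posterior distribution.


In the Beta-Binomial conjugate update:
alpha_post = alpha_prior + successes
= 1 + 17
= 18

18


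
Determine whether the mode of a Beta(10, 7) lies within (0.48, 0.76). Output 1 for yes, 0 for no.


First find the mode: (a-1)/(a+b-2) = 0.6
Is 0.6 in (0.48, 0.76)? 1

1


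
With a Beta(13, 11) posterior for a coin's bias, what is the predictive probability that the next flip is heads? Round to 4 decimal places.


The predictive probability equals the posterior mean.
P(next = heads) = alpha / (alpha + beta)
= 13 / 24 = 0.5417

0.5417


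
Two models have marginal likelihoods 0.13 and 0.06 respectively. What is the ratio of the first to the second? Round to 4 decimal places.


Evidence ratio = 0.13 / 0.06
= 2.1667

2.1667


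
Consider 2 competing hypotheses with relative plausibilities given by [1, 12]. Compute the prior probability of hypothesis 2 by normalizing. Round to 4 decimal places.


Sum of weights = 1 + 12 = 13
Normalized prior for H2 = 12 / 13
= 0.9231

0.9231


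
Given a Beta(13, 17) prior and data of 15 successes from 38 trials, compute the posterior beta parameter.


Number of failures = 38 - 15 = 23
Posterior beta = 17 + 23 = 40

40


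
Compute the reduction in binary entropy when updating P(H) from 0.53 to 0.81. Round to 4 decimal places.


H_before = -p*log2(p) - (1-p)*log2(1-p) for p=0.53: 0.9974
H_after for p=0.81: 0.7015
Reduction = 0.9974 - 0.7015 = 0.2959

0.2959


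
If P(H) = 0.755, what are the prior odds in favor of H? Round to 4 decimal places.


Prior odds = P(H) / (1 - P(H))
= 0.755 / 0.245
= 3.0816

3.0816


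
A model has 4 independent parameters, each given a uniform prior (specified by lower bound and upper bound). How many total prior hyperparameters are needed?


Each uniform prior needs 2 hyperparameters (lower bound and upper bound).
Total = 2 * 4 = 8

8


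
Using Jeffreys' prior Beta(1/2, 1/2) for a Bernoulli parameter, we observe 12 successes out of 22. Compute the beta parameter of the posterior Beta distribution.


Conjugate update: Beta(0.5 + k, 0.5 + n - k).
k = 12, n - k = 10
Posterior beta = 0.5 + (n - k) = 0.5 + 10 = 10.5

10.5


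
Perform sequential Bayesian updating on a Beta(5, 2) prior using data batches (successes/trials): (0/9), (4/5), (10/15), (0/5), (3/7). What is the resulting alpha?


Accumulate successes: 17
Posterior alpha = prior alpha + sum of successes
= 5 + 17 = 22

22


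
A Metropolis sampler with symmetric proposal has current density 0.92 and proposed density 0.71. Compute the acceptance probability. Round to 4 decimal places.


For symmetric proposals, acceptance = min(1, pi(x*)/pi(x))
= min(1, 0.71/0.92)
= min(1, 0.7717) = 0.7717

0.7717


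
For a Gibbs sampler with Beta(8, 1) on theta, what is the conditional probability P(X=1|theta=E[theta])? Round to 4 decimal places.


E[theta] = 8/(8+1) = 0.8889
P(X=1|theta) = theta = 0.8889

0.8889


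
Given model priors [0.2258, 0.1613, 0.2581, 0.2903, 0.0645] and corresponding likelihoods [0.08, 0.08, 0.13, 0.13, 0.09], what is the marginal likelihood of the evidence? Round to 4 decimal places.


P(E) = sum_i P(M_i) P(E|M_i)
= 0.0181 + 0.0129 + 0.0336 + 0.0377 + 0.0058
= 0.1081

0.1081


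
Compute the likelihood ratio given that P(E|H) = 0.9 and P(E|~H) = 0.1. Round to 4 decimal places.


LR = P(E|H) / P(E|~H)
= 0.9 / 0.1 = 9.0

9.0


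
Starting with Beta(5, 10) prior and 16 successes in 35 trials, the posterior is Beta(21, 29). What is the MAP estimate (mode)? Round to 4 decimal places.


The mode of Beta(a, b) when a > 1 and b > 1 is (a-1)/(a+b-2)
= (21 - 1) / (21 + 29 - 2)
= 20 / 48
= 0.4167

0.4167


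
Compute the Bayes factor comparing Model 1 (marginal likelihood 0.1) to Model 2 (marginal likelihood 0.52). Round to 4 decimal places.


BF12 = marginal likelihood of M1 / marginal likelihood of M2
= 0.1/0.52
= 0.1923

0.1923


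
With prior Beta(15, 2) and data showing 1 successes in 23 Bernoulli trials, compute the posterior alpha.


Conjugate update: alpha_posterior = alpha_prior + k
= 15 + 1 = 16

16


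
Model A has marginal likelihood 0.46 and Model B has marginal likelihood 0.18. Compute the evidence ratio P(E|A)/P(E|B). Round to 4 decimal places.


Evidence ratio = P(E|A) / P(E|B)
= 0.46 / 0.18
= 2.5556

2.5556


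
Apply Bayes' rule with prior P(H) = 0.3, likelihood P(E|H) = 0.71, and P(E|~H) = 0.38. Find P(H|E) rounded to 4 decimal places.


Step 1: Compute marginal P(E) = P(E|H)P(H) + P(E|~H)P(~H)
= 0.71*0.3 + 0.38*0.7 = 0.479
Step 2: P(H|E) = P(E|H)P(H)/P(E) = 0.213/0.479
= 0.4447

0.4447


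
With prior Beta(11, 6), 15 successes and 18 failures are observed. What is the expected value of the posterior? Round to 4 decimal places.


Posterior = Beta(26, 24)
E[theta] = alpha/(alpha+beta)
= 26/50 = 0.52

0.52


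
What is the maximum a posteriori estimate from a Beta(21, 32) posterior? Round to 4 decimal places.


The MAP estimate equals the mode of the distribution.
Mode of Beta(a,b) = (a-1)/(a+b-2)
= 20/51
= 0.3922

0.3922


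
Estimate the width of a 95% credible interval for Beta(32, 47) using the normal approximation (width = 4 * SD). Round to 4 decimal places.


For Beta(a,b): Var = ab/((a+b)^2(a+b+1))
Var = 0.003, SD = 0.0549
Approximate 95% CI width = 4 * 0.0549 = 0.2195

0.2195


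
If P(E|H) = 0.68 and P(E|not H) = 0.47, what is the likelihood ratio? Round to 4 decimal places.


Likelihood ratio = P(E|H) / P(E|not H)
= 0.68 / 0.47
= 1.4468

1.4468


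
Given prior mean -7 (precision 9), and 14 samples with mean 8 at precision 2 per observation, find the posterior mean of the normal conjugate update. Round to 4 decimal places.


The posterior mean is a precision-weighted average of prior and data.
Post. prec. = 9 + 28 = 37
Post. mean = (-63 + 224)/37 = 161/37 = 4.3514

4.3514


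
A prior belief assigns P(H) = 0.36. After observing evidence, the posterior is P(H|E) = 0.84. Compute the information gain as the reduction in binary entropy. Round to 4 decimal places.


H(prior) = -0.36*log2(0.36) - 0.64*log2(0.64)
= 0.9427
H(post) = -0.84*log2(0.84) - 0.16*log2(0.16)
= 0.6343
IG = 0.9427 - 0.6343 = 0.3084

0.3084


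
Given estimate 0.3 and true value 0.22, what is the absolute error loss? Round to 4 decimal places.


Absolute error = |estimate - true|
= |0.08| = 0.08

0.08


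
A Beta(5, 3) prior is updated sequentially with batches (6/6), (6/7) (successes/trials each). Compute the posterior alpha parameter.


Sequential conjugate updating is equivalent to a single batch update.
Total successes across all batches = 12
alpha_posterior = alpha_prior + total_successes = 5 + 12
= 17

17


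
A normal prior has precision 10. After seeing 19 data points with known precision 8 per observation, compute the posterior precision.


In the conjugate normal model, precisions add:
tau_posterior = tau_prior + n * tau_data
= 10 + 19*8 = 162

162


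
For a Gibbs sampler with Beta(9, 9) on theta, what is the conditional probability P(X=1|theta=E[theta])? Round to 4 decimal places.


E[theta] = 9/(9+9) = 0.5
P(X=1|theta) = theta = 0.5

0.5


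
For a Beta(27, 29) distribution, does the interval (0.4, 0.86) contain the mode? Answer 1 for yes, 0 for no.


Mode of Beta(a,b) = (a-1)/(a+b-2)
= (27-1)/(27+29-2) = 0.4815
Check: 0.4 <= 0.4815 <= 0.86?
Result: 1

1


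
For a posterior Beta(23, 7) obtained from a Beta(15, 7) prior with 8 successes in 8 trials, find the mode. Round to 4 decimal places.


Mode = (alpha - 1) / (alpha + beta - 2)
= 22 / 28
= 0.7857

0.7857


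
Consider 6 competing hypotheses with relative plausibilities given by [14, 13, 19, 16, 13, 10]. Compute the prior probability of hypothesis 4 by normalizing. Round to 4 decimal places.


Sum of weights = 14 + 13 + 19 + 16 + 13 + 10 = 85
Normalized prior for H4 = 16 / 85
= 0.1882

0.1882


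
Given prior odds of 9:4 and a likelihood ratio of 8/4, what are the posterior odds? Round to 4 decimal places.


Posterior odds = prior odds * LR
Prior odds = 9/4 = 2.25
LR = 8/4 = 2.0
Posterior odds = 2.25 * 2.0 = 4.5

4.5


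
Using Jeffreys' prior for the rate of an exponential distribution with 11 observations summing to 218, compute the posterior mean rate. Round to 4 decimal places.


Jeffreys' prior leads to posterior Gamma(11, 218).
Mean = 11/218 = 0.0505

0.0505


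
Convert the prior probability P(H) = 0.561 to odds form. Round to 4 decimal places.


P(not H) = 1 - 0.561 = 0.439
Odds = 0.561 / 0.439 = 1.2779

1.2779


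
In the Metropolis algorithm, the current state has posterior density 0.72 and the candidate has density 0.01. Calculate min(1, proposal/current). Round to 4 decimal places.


Ratio = 0.01/0.72 = 0.0139
Acceptance probability = min(1, 0.0139)
= 0.0139

0.0139


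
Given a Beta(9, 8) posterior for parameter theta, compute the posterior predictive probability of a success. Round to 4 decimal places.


For a Beta-Bernoulli model, the predictive probability is the mean:
P(success) = 9/(9+8) = 9/17 = 0.5294

0.5294


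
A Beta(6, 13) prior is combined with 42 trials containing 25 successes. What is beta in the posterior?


In conjugate updating:
beta_posterior = beta_prior + (n - k)
= 13 + (42 - 25)
= 13 + 17 = 30

30


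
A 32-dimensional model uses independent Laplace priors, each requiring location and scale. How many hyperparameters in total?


Per parameter: 2 (location and scale).
Total = 32 * 2 = 64

64


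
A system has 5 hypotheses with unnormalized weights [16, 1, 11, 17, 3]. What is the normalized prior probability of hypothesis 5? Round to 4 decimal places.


The normalized prior is the weight divided by the total.
Total weight = 48
P(H5) = 3 / 48 = 0.0625

0.0625


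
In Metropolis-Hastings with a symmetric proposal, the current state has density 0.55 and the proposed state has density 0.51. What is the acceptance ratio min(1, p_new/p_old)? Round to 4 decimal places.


Ratio = p_new / p_old = 0.51 / 0.55 = 0.9273
Acceptance = min(1, 0.9273) = 0.9273

0.9273


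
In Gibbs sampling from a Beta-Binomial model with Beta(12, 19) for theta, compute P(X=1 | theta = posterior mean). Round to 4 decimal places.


Posterior mean = alpha/(alpha+beta) = 12/31 = 0.3871
P(X=1|theta=mean) = theta = 0.3871

0.3871


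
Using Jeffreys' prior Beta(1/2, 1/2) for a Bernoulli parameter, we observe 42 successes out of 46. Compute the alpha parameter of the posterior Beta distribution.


Conjugate update: Beta(0.5 + k, 0.5 + n - k).
k = 42, n - k = 4
Posterior alpha = 0.5 + k = 0.5 + 42 = 42.5

42.5


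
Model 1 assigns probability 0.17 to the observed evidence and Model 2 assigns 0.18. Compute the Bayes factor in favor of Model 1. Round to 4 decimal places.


BF = P(data|M1) / P(data|M2)
= 0.17 / 0.18 = 0.9444

0.9444


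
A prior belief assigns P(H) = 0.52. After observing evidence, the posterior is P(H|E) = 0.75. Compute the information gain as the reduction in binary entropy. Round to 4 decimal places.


H(prior) = -0.52*log2(0.52) - 0.48*log2(0.48)
= 0.9988
H(post) = -0.75*log2(0.75) - 0.25*log2(0.25)
= 0.8113
IG = 0.9988 - 0.8113 = 0.1876

0.1876


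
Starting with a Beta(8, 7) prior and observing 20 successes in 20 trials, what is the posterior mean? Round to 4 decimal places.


Posterior parameters: alpha = 8 + 20 = 28
beta = 7 + 0 = 7
Posterior mean = alpha / (alpha + beta) = 28 / 35
= 0.8

0.8


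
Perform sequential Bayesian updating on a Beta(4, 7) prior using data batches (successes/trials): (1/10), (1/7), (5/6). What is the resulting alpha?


Accumulate successes: 7
Posterior alpha = prior alpha + sum of successes
= 4 + 7 = 11

11


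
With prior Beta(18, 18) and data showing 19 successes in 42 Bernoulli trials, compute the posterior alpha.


Conjugate update: alpha_posterior = alpha_prior + k
= 18 + 19 = 37

37


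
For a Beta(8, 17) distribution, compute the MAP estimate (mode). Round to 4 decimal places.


MAP = mode = (a-1)/(a+b-2)
= (8-1)/(8+17-2)
= 7/23 = 0.3043

0.3043


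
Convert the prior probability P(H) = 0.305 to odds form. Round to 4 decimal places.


P(not H) = 1 - 0.305 = 0.695
Odds = 0.305 / 0.695 = 0.4388

0.4388


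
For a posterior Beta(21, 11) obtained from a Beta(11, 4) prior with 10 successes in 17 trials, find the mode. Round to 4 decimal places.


Mode = (alpha - 1) / (alpha + beta - 2)
= 20 / 30
= 0.6667

0.6667


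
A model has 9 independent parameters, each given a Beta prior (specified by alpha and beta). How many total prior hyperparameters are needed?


Each Beta prior needs 2 hyperparameters (alpha and beta).
Total = 2 * 9 = 18

18


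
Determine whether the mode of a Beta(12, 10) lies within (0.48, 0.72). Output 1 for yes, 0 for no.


First find the mode: (a-1)/(a+b-2) = 0.55
Is 0.55 in (0.48, 0.72)? 1

1


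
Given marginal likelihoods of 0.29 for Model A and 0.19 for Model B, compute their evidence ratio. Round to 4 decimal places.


Ratio = ML(A) / ML(B) = 0.29/0.19
= 1.5263

1.5263


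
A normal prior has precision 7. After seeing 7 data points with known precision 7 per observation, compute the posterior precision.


In the conjugate normal model, precisions add:
tau_posterior = tau_prior + n * tau_data
= 7 + 7*7 = 56

56


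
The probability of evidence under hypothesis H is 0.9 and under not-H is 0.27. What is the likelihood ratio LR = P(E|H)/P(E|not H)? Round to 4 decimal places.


LR = 0.9 / 0.27
= 3.3333

3.3333


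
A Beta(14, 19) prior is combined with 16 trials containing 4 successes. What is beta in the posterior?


In conjugate updating:
beta_posterior = beta_prior + (n - k)
= 19 + (16 - 4)
= 19 + 12 = 31

31


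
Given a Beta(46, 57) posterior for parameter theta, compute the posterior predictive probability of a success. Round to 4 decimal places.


For a Beta-Bernoulli model, the predictive probability is the mean:
P(success) = 46/(46+57) = 46/103 = 0.4466

0.4466


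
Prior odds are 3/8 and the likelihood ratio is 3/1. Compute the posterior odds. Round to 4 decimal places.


Posterior odds = prior odds * likelihood ratio
= (3/8) * (3/1)
= 9 / 8
= 1.125

1.125


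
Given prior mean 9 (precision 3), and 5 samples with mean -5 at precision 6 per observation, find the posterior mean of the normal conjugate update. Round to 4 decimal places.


The posterior mean is a precision-weighted average of prior and data.
Post. prec. = 3 + 30 = 33
Post. mean = (27 + -150)/33 = -123/33 = -3.7273

-3.7273


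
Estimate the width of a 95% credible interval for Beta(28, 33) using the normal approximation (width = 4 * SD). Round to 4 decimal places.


For Beta(a,b): Var = ab/((a+b)^2(a+b+1))
Var = 0.004, SD = 0.0633
Approximate 95% CI width = 4 * 0.0633 = 0.2531

0.2531


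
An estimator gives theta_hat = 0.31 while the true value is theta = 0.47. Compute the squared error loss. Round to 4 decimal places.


The squared error loss is (theta_hat - theta)^2
= (0.31 - 0.47)^2
= (-0.16)^2 = 0.0256

0.0256


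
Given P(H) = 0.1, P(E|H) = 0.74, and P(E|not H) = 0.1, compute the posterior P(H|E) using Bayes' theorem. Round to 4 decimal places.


By Bayes' theorem: P(H|E) = P(E|H)*P(H) / P(E)
P(E) = P(E|H)*P(H) + P(E|not H)*P(not H)
P(E) = 0.74*0.1 + 0.1*0.9 = 0.164
P(H|E) = 0.74*0.1 / 0.164 = 0.4512

0.4512


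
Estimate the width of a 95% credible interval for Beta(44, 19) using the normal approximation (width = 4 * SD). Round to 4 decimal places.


For Beta(a,b): Var = ab/((a+b)^2(a+b+1))
Var = 0.0033, SD = 0.0574
Approximate 95% CI width = 4 * 0.0574 = 0.2295

0.2295


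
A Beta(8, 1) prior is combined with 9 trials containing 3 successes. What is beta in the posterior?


In conjugate updating:
beta_posterior = beta_prior + (n - k)
= 1 + (9 - 3)
= 1 + 6 = 7

7


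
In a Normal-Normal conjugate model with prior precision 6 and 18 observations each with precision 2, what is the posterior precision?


Posterior precision = prior precision + n * observation precision
= 6 + 18 * 2
= 6 + 36 = 42

42


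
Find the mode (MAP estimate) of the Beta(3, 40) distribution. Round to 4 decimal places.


For Beta(a,b) with a,b > 1:
Mode = (a-1)/(a+b-2) = (3-1)/(43-2)
= 2/41 = 0.0488

0.0488


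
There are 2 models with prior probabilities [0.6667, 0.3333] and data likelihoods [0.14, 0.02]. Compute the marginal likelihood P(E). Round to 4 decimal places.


P(E) = sum over models of P(M_i) * P(E|M_i)
= 0.6667*0.14 + 0.3333*0.02
= 0.1

0.1


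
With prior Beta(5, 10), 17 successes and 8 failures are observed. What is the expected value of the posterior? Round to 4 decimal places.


Posterior = Beta(22, 18)
E[theta] = alpha/(alpha+beta)
= 22/40 = 0.55

0.55
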